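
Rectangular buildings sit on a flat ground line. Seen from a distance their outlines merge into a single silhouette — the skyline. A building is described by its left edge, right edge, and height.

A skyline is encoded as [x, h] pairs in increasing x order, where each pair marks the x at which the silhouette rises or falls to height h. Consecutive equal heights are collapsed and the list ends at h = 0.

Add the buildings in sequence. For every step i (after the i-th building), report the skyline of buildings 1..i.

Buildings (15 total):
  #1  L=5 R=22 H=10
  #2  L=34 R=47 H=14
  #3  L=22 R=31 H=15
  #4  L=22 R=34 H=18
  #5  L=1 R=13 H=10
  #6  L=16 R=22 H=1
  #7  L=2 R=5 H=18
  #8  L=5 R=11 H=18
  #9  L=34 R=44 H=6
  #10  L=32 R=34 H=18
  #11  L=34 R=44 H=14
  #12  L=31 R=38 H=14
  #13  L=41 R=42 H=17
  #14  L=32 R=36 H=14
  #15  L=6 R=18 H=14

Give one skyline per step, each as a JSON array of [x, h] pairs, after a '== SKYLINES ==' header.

== SKYLINES ==
[[5,10],[22,0]]
[[5,10],[22,0],[34,14],[47,0]]
[[5,10],[22,15],[31,0],[34,14],[47,0]]
[[5,10],[22,18],[34,14],[47,0]]
[[1,10],[22,18],[34,14],[47,0]]
[[1,10],[22,18],[34,14],[47,0]]
[[1,10],[2,18],[5,10],[22,18],[34,14],[47,0]]
[[1,10],[2,18],[11,10],[22,18],[34,14],[47,0]]
[[1,10],[2,18],[11,10],[22,18],[34,14],[47,0]]
[[1,10],[2,18],[11,10],[22,18],[34,14],[47,0]]
[[1,10],[2,18],[11,10],[22,18],[34,14],[47,0]]
[[1,10],[2,18],[11,10],[22,18],[34,14],[47,0]]
[[1,10],[2,18],[11,10],[22,18],[34,14],[41,17],[42,14],[47,0]]
[[1,10],[2,18],[11,10],[22,18],[34,14],[41,17],[42,14],[47,0]]
[[1,10],[2,18],[11,14],[18,10],[22,18],[34,14],[41,17],[42,14],[47,0]]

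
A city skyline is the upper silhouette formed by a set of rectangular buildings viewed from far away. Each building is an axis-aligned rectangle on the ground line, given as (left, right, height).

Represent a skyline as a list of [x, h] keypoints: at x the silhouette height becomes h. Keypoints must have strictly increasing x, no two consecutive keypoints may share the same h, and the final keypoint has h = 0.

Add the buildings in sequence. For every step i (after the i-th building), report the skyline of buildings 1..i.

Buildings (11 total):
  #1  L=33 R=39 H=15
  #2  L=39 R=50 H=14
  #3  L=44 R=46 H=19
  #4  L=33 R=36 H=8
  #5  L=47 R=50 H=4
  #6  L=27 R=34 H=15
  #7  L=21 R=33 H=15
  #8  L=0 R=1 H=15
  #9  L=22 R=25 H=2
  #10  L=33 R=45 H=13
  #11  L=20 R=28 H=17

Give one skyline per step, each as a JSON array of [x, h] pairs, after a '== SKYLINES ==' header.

== SKYLINES ==
[[33,15],[39,0]]
[[33,15],[39,14],[50,0]]
[[33,15],[39,14],[44,19],[46,14],[50,0]]
[[33,15],[39,14],[44,19],[46,14],[50,0]]
[[33,15],[39,14],[44,19],[46,14],[50,0]]
[[27,15],[39,14],[44,19],[46,14],[50,0]]
[[21,15],[39,14],[44,19],[46,14],[50,0]]
[[0,15],[1,0],[21,15],[39,14],[44,19],[46,14],[50,0]]
[[0,15],[1,0],[21,15],[39,14],[44,19],[46,14],[50,0]]
[[0,15],[1,0],[21,15],[39,14],[44,19],[46,14],[50,0]]
[[0,15],[1,0],[20,17],[28,15],[39,14],[44,19],[46,14],[50,0]]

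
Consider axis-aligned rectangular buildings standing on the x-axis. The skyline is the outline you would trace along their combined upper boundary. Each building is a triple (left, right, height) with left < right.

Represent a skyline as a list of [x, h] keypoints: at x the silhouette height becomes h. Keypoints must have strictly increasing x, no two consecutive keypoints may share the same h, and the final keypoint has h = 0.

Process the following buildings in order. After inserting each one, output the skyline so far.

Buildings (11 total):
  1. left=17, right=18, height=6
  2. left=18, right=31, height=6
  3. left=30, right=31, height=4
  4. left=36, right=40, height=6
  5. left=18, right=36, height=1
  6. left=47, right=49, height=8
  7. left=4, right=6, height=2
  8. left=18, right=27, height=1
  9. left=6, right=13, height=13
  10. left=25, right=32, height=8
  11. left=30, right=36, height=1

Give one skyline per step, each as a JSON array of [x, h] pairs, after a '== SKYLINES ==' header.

== SKYLINES ==
[[17,6],[18,0]]
[[17,6],[31,0]]
[[17,6],[31,0]]
[[17,6],[31,0],[36,6],[40,0]]
[[17,6],[31,1],[36,6],[40,0]]
[[17,6],[31,1],[36,6],[40,0],[47,8],[49,0]]
[[4,2],[6,0],[17,6],[31,1],[36,6],[40,0],[47,8],[49,0]]
[[4,2],[6,0],[17,6],[31,1],[36,6],[40,0],[47,8],[49,0]]
[[4,2],[6,13],[13,0],[17,6],[31,1],[36,6],[40,0],[47,8],[49,0]]
[[4,2],[6,13],[13,0],[17,6],[25,8],[32,1],[36,6],[40,0],[47,8],[49,0]]
[[4,2],[6,13],[13,0],[17,6],[25,8],[32,1],[36,6],[40,0],[47,8],[49,0]]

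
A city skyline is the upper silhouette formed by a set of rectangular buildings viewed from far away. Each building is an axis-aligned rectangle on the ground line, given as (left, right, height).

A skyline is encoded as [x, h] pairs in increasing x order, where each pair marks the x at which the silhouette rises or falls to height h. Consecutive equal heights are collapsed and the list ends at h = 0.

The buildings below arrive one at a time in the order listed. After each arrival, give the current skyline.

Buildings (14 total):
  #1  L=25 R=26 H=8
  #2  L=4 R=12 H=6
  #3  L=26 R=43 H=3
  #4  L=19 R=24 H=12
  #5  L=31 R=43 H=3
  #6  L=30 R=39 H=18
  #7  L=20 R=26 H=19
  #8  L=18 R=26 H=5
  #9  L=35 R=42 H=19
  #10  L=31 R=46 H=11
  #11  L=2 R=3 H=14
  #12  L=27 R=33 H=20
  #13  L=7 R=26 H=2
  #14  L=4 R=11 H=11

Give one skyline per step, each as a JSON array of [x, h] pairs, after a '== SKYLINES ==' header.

== SKYLINES ==
[[25,8],[26,0]]
[[4,6],[12,0],[25,8],[26,0]]
[[4,6],[12,0],[25,8],[26,3],[43,0]]
[[4,6],[12,0],[19,12],[24,0],[25,8],[26,3],[43,0]]
[[4,6],[12,0],[19,12],[24,0],[25,8],[26,3],[43,0]]
[[4,6],[12,0],[19,12],[24,0],[25,8],[26,3],[30,18],[39,3],[43,0]]
[[4,6],[12,0],[19,12],[20,19],[26,3],[30,18],[39,3],[43,0]]
[[4,6],[12,0],[18,5],[19,12],[20,19],[26,3],[30,18],[39,3],[43,0]]
[[4,6],[12,0],[18,5],[19,12],[20,19],[26,3],[30,18],[35,19],[42,3],[43,0]]
[[4,6],[12,0],[18,5],[19,12],[20,19],[26,3],[30,18],[35,19],[42,11],[46,0]]
[[2,14],[3,0],[4,6],[12,0],[18,5],[19,12],[20,19],[26,3],[30,18],[35,19],[42,11],[46,0]]
[[2,14],[3,0],[4,6],[12,0],[18,5],[19,12],[20,19],[26,3],[27,20],[33,18],[35,19],[42,11],[46,0]]
[[2,14],[3,0],[4,6],[12,2],[18,5],[19,12],[20,19],[26,3],[27,20],[33,18],[35,19],[42,11],[46,0]]
[[2,14],[3,0],[4,11],[11,6],[12,2],[18,5],[19,12],[20,19],[26,3],[27,20],[33,18],[35,19],[42,11],[46,0]]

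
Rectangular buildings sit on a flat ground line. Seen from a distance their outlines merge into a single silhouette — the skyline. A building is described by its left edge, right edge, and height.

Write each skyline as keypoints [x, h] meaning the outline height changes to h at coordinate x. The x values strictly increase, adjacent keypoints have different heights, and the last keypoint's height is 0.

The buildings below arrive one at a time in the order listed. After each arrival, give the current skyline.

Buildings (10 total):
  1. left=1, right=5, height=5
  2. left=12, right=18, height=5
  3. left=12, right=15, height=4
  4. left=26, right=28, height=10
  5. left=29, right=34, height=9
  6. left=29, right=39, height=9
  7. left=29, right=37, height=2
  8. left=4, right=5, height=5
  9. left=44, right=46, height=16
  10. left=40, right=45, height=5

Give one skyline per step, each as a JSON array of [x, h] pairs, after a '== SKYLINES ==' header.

== SKYLINES ==
[[1,5],[5,0]]
[[1,5],[5,0],[12,5],[18,0]]
[[1,5],[5,0],[12,5],[18,0]]
[[1,5],[5,0],[12,5],[18,0],[26,10],[28,0]]
[[1,5],[5,0],[12,5],[18,0],[26,10],[28,0],[29,9],[34,0]]
[[1,5],[5,0],[12,5],[18,0],[26,10],[28,0],[29,9],[39,0]]
[[1,5],[5,0],[12,5],[18,0],[26,10],[28,0],[29,9],[39,0]]
[[1,5],[5,0],[12,5],[18,0],[26,10],[28,0],[29,9],[39,0]]
[[1,5],[5,0],[12,5],[18,0],[26,10],[28,0],[29,9],[39,0],[44,16],[46,0]]
[[1,5],[5,0],[12,5],[18,0],[26,10],[28,0],[29,9],[39,0],[40,5],[44,16],[46,0]]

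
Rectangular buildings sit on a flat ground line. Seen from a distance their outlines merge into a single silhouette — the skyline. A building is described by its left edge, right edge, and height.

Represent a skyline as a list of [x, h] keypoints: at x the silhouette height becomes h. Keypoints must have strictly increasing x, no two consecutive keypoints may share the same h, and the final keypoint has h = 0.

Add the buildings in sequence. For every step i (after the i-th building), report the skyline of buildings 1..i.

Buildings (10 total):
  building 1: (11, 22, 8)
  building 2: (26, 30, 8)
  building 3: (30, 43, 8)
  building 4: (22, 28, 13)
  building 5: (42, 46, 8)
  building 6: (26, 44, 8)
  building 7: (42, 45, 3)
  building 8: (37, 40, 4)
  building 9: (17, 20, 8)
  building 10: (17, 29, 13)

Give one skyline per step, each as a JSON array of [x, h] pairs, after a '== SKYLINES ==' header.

== SKYLINES ==
[[11,8],[22,0]]
[[11,8],[22,0],[26,8],[30,0]]
[[11,8],[22,0],[26,8],[43,0]]
[[11,8],[22,13],[28,8],[43,0]]
[[11,8],[22,13],[28,8],[46,0]]
[[11,8],[22,13],[28,8],[46,0]]
[[11,8],[22,13],[28,8],[46,0]]
[[11,8],[22,13],[28,8],[46,0]]
[[11,8],[22,13],[28,8],[46,0]]
[[11,8],[17,13],[29,8],[46,0]]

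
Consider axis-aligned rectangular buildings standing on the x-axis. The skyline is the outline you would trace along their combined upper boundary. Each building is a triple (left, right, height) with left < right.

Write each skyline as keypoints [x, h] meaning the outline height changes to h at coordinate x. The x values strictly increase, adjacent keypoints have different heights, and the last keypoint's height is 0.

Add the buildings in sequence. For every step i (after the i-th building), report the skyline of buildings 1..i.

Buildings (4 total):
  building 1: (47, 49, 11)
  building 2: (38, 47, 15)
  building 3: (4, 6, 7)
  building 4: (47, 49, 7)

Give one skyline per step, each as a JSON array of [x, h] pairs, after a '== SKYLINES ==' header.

== SKYLINES ==
[[47,11],[49,0]]
[[38,15],[47,11],[49,0]]
[[4,7],[6,0],[38,15],[47,11],[49,0]]
[[4,7],[6,0],[38,15],[47,11],[49,0]]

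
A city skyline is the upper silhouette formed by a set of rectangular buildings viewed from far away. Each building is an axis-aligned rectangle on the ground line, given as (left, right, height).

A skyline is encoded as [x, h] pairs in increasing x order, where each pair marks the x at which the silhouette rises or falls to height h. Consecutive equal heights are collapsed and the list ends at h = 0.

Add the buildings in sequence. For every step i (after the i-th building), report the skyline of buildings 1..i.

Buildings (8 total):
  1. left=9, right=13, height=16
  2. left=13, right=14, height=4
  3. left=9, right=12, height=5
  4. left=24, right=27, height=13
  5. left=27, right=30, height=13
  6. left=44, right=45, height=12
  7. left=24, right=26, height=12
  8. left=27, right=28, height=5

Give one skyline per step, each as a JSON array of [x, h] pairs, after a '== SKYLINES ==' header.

== SKYLINES ==
[[9,16],[13,0]]
[[9,16],[13,4],[14,0]]
[[9,16],[13,4],[14,0]]
[[9,16],[13,4],[14,0],[24,13],[27,0]]
[[9,16],[13,4],[14,0],[24,13],[30,0]]
[[9,16],[13,4],[14,0],[24,13],[30,0],[44,12],[45,0]]
[[9,16],[13,4],[14,0],[24,13],[30,0],[44,12],[45,0]]
[[9,16],[13,4],[14,0],[24,13],[30,0],[44,12],[45,0]]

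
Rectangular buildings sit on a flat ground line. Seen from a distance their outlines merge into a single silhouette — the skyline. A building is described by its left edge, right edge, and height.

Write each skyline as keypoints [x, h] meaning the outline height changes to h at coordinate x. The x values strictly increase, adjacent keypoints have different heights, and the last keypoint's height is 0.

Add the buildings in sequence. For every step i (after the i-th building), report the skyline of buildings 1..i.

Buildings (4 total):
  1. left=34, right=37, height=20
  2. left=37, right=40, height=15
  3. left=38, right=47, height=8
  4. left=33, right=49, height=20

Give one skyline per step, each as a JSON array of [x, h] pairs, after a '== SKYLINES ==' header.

== SKYLINES ==
[[34,20],[37,0]]
[[34,20],[37,15],[40,0]]
[[34,20],[37,15],[40,8],[47,0]]
[[33,20],[49,0]]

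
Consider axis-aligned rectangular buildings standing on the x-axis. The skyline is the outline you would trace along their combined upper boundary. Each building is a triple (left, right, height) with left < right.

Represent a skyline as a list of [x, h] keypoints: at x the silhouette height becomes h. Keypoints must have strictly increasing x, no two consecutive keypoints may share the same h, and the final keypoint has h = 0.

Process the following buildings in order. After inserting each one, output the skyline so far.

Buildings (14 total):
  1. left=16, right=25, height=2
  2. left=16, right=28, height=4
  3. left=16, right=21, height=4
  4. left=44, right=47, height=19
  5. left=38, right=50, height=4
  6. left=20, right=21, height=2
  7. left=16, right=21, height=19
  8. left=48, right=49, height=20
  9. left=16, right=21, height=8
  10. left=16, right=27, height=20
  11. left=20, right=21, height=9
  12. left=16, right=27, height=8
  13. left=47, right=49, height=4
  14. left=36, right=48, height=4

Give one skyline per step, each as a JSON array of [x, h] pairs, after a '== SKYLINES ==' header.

== SKYLINES ==
[[16,2],[25,0]]
[[16,4],[28,0]]
[[16,4],[28,0]]
[[16,4],[28,0],[44,19],[47,0]]
[[16,4],[28,0],[38,4],[44,19],[47,4],[50,0]]
[[16,4],[28,0],[38,4],[44,19],[47,4],[50,0]]
[[16,19],[21,4],[28,0],[38,4],[44,19],[47,4],[50,0]]
[[16,19],[21,4],[28,0],[38,4],[44,19],[47,4],[48,20],[49,4],[50,0]]
[[16,19],[21,4],[28,0],[38,4],[44,19],[47,4],[48,20],[49,4],[50,0]]
[[16,20],[27,4],[28,0],[38,4],[44,19],[47,4],[48,20],[49,4],[50,0]]
[[16,20],[27,4],[28,0],[38,4],[44,19],[47,4],[48,20],[49,4],[50,0]]
[[16,20],[27,4],[28,0],[38,4],[44,19],[47,4],[48,20],[49,4],[50,0]]
[[16,20],[27,4],[28,0],[38,4],[44,19],[47,4],[48,20],[49,4],[50,0]]
[[16,20],[27,4],[28,0],[36,4],[44,19],[47,4],[48,20],[49,4],[50,0]]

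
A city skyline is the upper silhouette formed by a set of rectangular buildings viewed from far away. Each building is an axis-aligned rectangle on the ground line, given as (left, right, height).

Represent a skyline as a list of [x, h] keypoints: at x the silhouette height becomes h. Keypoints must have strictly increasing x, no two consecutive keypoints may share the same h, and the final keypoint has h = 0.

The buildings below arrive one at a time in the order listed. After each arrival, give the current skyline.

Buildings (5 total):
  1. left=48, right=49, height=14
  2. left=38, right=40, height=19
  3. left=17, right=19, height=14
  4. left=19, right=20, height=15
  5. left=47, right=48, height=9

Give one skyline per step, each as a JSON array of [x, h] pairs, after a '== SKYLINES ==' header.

== SKYLINES ==
[[48,14],[49,0]]
[[38,19],[40,0],[48,14],[49,0]]
[[17,14],[19,0],[38,19],[40,0],[48,14],[49,0]]
[[17,14],[19,15],[20,0],[38,19],[40,0],[48,14],[49,0]]
[[17,14],[19,15],[20,0],[38,19],[40,0],[47,9],[48,14],[49,0]]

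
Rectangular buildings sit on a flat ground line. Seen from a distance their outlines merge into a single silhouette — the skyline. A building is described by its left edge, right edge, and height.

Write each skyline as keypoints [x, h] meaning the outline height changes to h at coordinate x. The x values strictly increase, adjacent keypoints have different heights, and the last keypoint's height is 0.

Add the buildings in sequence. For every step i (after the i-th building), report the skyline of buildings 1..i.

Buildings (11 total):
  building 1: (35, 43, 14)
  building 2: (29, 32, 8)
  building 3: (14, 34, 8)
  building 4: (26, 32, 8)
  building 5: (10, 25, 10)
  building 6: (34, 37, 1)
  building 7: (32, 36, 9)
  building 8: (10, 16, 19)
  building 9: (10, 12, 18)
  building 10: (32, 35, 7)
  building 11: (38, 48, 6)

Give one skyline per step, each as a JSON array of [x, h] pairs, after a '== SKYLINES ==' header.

== SKYLINES ==
[[35,14],[43,0]]
[[29,8],[32,0],[35,14],[43,0]]
[[14,8],[34,0],[35,14],[43,0]]
[[14,8],[34,0],[35,14],[43,0]]
[[10,10],[25,8],[34,0],[35,14],[43,0]]
[[10,10],[25,8],[34,1],[35,14],[43,0]]
[[10,10],[25,8],[32,9],[35,14],[43,0]]
[[10,19],[16,10],[25,8],[32,9],[35,14],[43,0]]
[[10,19],[16,10],[25,8],[32,9],[35,14],[43,0]]
[[10,19],[16,10],[25,8],[32,9],[35,14],[43,0]]
[[10,19],[16,10],[25,8],[32,9],[35,14],[43,6],[48,0]]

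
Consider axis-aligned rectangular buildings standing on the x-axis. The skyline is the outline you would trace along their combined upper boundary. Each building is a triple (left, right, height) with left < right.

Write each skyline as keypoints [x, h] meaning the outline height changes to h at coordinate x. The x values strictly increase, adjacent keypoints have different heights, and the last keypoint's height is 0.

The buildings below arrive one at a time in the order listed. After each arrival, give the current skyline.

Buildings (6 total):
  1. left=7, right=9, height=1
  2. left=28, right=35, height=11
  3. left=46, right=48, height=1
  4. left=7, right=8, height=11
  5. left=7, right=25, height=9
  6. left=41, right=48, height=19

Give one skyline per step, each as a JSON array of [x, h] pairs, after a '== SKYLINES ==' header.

== SKYLINES ==
[[7,1],[9,0]]
[[7,1],[9,0],[28,11],[35,0]]
[[7,1],[9,0],[28,11],[35,0],[46,1],[48,0]]
[[7,11],[8,1],[9,0],[28,11],[35,0],[46,1],[48,0]]
[[7,11],[8,9],[25,0],[28,11],[35,0],[46,1],[48,0]]
[[7,11],[8,9],[25,0],[28,11],[35,0],[41,19],[48,0]]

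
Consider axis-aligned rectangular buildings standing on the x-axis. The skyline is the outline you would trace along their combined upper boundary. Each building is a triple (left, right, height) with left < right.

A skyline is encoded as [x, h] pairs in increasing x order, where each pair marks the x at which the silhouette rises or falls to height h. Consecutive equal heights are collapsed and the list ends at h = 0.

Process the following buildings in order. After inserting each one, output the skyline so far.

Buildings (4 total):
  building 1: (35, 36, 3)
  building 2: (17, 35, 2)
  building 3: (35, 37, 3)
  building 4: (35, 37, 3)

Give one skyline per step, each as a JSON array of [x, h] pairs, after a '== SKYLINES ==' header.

== SKYLINES ==
[[35,3],[36,0]]
[[17,2],[35,3],[36,0]]
[[17,2],[35,3],[37,0]]
[[17,2],[35,3],[37,0]]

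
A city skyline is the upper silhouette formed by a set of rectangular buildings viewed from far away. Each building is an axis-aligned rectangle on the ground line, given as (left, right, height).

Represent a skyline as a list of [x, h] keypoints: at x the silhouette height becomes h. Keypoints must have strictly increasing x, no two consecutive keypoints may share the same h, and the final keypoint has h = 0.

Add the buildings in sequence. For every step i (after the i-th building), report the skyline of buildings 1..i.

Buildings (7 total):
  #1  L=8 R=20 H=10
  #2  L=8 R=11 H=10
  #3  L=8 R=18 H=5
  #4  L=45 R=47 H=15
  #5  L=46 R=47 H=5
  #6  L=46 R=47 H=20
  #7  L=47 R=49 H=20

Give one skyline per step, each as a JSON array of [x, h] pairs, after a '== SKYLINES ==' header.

== SKYLINES ==
[[8,10],[20,0]]
[[8,10],[20,0]]
[[8,10],[20,0]]
[[8,10],[20,0],[45,15],[47,0]]
[[8,10],[20,0],[45,15],[47,0]]
[[8,10],[20,0],[45,15],[46,20],[47,0]]
[[8,10],[20,0],[45,15],[46,20],[49,0]]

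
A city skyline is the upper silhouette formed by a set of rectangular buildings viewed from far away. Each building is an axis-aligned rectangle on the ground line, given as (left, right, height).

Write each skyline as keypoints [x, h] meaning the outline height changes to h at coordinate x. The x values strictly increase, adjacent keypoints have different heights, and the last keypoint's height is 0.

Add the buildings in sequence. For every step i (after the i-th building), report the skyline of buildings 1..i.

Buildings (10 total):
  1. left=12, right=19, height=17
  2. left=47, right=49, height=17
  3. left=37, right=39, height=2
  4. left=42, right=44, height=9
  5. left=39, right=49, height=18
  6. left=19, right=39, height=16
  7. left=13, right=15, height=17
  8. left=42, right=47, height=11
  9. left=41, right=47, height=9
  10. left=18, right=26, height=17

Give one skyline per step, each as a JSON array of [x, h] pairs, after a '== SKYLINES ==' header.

== SKYLINES ==
[[12,17],[19,0]]
[[12,17],[19,0],[47,17],[49,0]]
[[12,17],[19,0],[37,2],[39,0],[47,17],[49,0]]
[[12,17],[19,0],[37,2],[39,0],[42,9],[44,0],[47,17],[49,0]]
[[12,17],[19,0],[37,2],[39,18],[49,0]]
[[12,17],[19,16],[39,18],[49,0]]
[[12,17],[19,16],[39,18],[49,0]]
[[12,17],[19,16],[39,18],[49,0]]
[[12,17],[19,16],[39,18],[49,0]]
[[12,17],[26,16],[39,18],[49,0]]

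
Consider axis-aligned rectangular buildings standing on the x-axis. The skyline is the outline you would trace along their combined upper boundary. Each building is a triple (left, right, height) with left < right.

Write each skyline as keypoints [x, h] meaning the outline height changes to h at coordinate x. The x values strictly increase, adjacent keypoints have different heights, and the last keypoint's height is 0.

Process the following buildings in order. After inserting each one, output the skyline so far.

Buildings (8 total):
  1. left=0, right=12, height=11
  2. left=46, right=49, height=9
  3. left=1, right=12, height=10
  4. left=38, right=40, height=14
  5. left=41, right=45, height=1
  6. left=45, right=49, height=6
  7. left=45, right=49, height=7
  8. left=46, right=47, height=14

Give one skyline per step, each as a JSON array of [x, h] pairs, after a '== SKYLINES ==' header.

== SKYLINES ==
[[0,11],[12,0]]
[[0,11],[12,0],[46,9],[49,0]]
[[0,11],[12,0],[46,9],[49,0]]
[[0,11],[12,0],[38,14],[40,0],[46,9],[49,0]]
[[0,11],[12,0],[38,14],[40,0],[41,1],[45,0],[46,9],[49,0]]
[[0,11],[12,0],[38,14],[40,0],[41,1],[45,6],[46,9],[49,0]]
[[0,11],[12,0],[38,14],[40,0],[41,1],[45,7],[46,9],[49,0]]
[[0,11],[12,0],[38,14],[40,0],[41,1],[45,7],[46,14],[47,9],[49,0]]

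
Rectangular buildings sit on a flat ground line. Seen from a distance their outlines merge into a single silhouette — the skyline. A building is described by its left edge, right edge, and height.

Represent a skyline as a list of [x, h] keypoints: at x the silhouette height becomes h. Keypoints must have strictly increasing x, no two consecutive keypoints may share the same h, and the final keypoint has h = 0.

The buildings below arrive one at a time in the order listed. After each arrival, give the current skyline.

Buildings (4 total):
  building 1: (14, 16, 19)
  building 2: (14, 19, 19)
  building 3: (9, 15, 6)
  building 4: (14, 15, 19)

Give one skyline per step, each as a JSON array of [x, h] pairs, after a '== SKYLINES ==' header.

== SKYLINES ==
[[14,19],[16,0]]
[[14,19],[19,0]]
[[9,6],[14,19],[19,0]]
[[9,6],[14,19],[19,0]]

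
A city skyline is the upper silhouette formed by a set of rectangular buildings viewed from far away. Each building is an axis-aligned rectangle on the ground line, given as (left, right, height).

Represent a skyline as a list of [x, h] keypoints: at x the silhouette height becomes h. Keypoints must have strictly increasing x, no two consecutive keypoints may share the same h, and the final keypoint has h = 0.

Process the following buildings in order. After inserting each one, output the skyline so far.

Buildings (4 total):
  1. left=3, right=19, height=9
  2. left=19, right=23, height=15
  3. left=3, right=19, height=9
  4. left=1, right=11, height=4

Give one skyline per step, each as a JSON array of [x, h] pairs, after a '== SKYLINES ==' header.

== SKYLINES ==
[[3,9],[19,0]]
[[3,9],[19,15],[23,0]]
[[3,9],[19,15],[23,0]]
[[1,4],[3,9],[19,15],[23,0]]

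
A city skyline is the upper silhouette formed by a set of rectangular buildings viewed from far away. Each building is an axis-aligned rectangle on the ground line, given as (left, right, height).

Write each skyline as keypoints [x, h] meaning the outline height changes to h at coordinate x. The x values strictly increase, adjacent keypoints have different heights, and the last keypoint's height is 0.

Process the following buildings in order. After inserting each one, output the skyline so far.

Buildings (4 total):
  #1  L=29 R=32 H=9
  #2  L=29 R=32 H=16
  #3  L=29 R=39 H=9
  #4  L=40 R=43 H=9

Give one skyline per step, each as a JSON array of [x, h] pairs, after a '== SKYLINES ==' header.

== SKYLINES ==
[[29,9],[32,0]]
[[29,16],[32,0]]
[[29,16],[32,9],[39,0]]
[[29,16],[32,9],[39,0],[40,9],[43,0]]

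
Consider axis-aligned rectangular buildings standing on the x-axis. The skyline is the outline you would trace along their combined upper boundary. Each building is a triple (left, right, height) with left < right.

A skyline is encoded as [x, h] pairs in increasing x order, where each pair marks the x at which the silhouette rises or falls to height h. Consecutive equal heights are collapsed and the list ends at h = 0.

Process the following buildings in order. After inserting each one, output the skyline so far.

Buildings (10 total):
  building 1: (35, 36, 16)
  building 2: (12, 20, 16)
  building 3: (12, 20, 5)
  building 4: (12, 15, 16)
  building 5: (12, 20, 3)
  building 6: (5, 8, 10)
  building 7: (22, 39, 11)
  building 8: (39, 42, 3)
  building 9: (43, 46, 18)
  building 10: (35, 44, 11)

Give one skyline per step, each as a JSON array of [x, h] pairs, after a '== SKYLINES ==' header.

== SKYLINES ==
[[35,16],[36,0]]
[[12,16],[20,0],[35,16],[36,0]]
[[12,16],[20,0],[35,16],[36,0]]
[[12,16],[20,0],[35,16],[36,0]]
[[12,16],[20,0],[35,16],[36,0]]
[[5,10],[8,0],[12,16],[20,0],[35,16],[36,0]]
[[5,10],[8,0],[12,16],[20,0],[22,11],[35,16],[36,11],[39,0]]
[[5,10],[8,0],[12,16],[20,0],[22,11],[35,16],[36,11],[39,3],[42,0]]
[[5,10],[8,0],[12,16],[20,0],[22,11],[35,16],[36,11],[39,3],[42,0],[43,18],[46,0]]
[[5,10],[8,0],[12,16],[20,0],[22,11],[35,16],[36,11],[43,18],[46,0]]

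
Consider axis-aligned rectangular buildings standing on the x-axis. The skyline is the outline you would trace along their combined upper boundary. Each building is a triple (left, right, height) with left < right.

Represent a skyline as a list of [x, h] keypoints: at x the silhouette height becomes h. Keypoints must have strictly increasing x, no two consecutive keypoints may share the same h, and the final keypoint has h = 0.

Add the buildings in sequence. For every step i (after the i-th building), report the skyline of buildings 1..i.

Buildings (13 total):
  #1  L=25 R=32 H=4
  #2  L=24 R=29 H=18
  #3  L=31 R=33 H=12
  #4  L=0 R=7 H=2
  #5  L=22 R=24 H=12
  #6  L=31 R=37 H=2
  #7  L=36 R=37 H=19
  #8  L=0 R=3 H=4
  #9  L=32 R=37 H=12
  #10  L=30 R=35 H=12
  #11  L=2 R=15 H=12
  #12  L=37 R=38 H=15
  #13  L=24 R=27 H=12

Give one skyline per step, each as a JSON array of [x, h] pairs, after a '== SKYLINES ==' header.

== SKYLINES ==
[[25,4],[32,0]]
[[24,18],[29,4],[32,0]]
[[24,18],[29,4],[31,12],[33,0]]
[[0,2],[7,0],[24,18],[29,4],[31,12],[33,0]]
[[0,2],[7,0],[22,12],[24,18],[29,4],[31,12],[33,0]]
[[0,2],[7,0],[22,12],[24,18],[29,4],[31,12],[33,2],[37,0]]
[[0,2],[7,0],[22,12],[24,18],[29,4],[31,12],[33,2],[36,19],[37,0]]
[[0,4],[3,2],[7,0],[22,12],[24,18],[29,4],[31,12],[33,2],[36,19],[37,0]]
[[0,4],[3,2],[7,0],[22,12],[24,18],[29,4],[31,12],[36,19],[37,0]]
[[0,4],[3,2],[7,0],[22,12],[24,18],[29,4],[30,12],[36,19],[37,0]]
[[0,4],[2,12],[15,0],[22,12],[24,18],[29,4],[30,12],[36,19],[37,0]]
[[0,4],[2,12],[15,0],[22,12],[24,18],[29,4],[30,12],[36,19],[37,15],[38,0]]
[[0,4],[2,12],[15,0],[22,12],[24,18],[29,4],[30,12],[36,19],[37,15],[38,0]]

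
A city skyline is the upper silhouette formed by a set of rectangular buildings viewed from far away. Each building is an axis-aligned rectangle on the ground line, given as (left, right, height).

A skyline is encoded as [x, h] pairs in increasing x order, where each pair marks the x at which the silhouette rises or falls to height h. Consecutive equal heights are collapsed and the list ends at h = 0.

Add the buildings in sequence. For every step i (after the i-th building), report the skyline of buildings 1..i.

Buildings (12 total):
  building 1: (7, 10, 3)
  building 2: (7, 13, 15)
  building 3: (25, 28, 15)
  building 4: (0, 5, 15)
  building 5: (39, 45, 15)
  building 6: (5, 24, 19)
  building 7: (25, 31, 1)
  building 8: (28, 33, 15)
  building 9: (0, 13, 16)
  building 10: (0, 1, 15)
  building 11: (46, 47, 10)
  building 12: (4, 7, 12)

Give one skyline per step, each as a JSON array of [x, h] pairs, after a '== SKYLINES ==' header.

== SKYLINES ==
[[7,3],[10,0]]
[[7,15],[13,0]]
[[7,15],[13,0],[25,15],[28,0]]
[[0,15],[5,0],[7,15],[13,0],[25,15],[28,0]]
[[0,15],[5,0],[7,15],[13,0],[25,15],[28,0],[39,15],[45,0]]
[[0,15],[5,19],[24,0],[25,15],[28,0],[39,15],[45,0]]
[[0,15],[5,19],[24,0],[25,15],[28,1],[31,0],[39,15],[45,0]]
[[0,15],[5,19],[24,0],[25,15],[33,0],[39,15],[45,0]]
[[0,16],[5,19],[24,0],[25,15],[33,0],[39,15],[45,0]]
[[0,16],[5,19],[24,0],[25,15],[33,0],[39,15],[45,0]]
[[0,16],[5,19],[24,0],[25,15],[33,0],[39,15],[45,0],[46,10],[47,0]]
[[0,16],[5,19],[24,0],[25,15],[33,0],[39,15],[45,0],[46,10],[47,0]]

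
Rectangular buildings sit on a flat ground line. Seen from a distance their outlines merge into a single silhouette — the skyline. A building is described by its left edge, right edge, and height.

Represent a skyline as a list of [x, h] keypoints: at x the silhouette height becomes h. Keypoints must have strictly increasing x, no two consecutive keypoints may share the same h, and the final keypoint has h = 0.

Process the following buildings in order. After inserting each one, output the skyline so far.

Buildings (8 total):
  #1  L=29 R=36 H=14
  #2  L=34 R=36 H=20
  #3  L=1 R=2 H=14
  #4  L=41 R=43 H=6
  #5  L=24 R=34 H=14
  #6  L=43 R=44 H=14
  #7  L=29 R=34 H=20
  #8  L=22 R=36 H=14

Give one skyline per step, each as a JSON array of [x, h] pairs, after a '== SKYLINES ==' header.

== SKYLINES ==
[[29,14],[36,0]]
[[29,14],[34,20],[36,0]]
[[1,14],[2,0],[29,14],[34,20],[36,0]]
[[1,14],[2,0],[29,14],[34,20],[36,0],[41,6],[43,0]]
[[1,14],[2,0],[24,14],[34,20],[36,0],[41,6],[43,0]]
[[1,14],[2,0],[24,14],[34,20],[36,0],[41,6],[43,14],[44,0]]
[[1,14],[2,0],[24,14],[29,20],[36,0],[41,6],[43,14],[44,0]]
[[1,14],[2,0],[22,14],[29,20],[36,0],[41,6],[43,14],[44,0]]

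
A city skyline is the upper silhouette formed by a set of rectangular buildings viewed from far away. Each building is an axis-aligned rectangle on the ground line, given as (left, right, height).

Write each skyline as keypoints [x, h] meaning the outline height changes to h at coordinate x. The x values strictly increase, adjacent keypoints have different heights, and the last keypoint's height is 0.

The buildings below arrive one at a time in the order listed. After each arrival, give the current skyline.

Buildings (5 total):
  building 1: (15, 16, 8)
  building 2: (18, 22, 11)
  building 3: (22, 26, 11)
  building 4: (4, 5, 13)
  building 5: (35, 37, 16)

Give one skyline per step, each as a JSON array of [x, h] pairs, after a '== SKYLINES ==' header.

== SKYLINES ==
[[15,8],[16,0]]
[[15,8],[16,0],[18,11],[22,0]]
[[15,8],[16,0],[18,11],[26,0]]
[[4,13],[5,0],[15,8],[16,0],[18,11],[26,0]]
[[4,13],[5,0],[15,8],[16,0],[18,11],[26,0],[35,16],[37,0]]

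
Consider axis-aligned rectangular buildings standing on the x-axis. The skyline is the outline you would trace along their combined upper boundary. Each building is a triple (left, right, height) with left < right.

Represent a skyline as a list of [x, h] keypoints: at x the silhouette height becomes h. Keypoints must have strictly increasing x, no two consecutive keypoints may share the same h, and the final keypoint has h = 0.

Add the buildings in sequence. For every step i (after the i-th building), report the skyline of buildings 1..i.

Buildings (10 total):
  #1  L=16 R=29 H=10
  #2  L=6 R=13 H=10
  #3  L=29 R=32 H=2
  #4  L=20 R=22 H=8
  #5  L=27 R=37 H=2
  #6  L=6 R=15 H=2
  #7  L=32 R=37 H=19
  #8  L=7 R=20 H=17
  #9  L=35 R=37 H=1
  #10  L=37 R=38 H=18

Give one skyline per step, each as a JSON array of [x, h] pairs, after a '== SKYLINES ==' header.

== SKYLINES ==
[[16,10],[29,0]]
[[6,10],[13,0],[16,10],[29,0]]
[[6,10],[13,0],[16,10],[29,2],[32,0]]
[[6,10],[13,0],[16,10],[29,2],[32,0]]
[[6,10],[13,0],[16,10],[29,2],[37,0]]
[[6,10],[13,2],[15,0],[16,10],[29,2],[37,0]]
[[6,10],[13,2],[15,0],[16,10],[29,2],[32,19],[37,0]]
[[6,10],[7,17],[20,10],[29,2],[32,19],[37,0]]
[[6,10],[7,17],[20,10],[29,2],[32,19],[37,0]]
[[6,10],[7,17],[20,10],[29,2],[32,19],[37,18],[38,0]]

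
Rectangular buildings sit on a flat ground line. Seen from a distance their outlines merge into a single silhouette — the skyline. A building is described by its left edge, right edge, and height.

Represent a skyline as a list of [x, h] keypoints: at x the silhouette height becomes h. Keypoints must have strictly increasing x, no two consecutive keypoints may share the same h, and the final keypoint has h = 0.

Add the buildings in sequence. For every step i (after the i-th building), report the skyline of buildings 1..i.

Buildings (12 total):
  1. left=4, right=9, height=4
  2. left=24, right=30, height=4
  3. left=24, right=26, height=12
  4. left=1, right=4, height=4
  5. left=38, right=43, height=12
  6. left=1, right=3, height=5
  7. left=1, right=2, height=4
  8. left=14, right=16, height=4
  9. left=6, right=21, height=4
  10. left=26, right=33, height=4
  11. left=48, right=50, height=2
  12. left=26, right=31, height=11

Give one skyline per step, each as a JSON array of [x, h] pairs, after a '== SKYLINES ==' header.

== SKYLINES ==
[[4,4],[9,0]]
[[4,4],[9,0],[24,4],[30,0]]
[[4,4],[9,0],[24,12],[26,4],[30,0]]
[[1,4],[9,0],[24,12],[26,4],[30,0]]
[[1,4],[9,0],[24,12],[26,4],[30,0],[38,12],[43,0]]
[[1,5],[3,4],[9,0],[24,12],[26,4],[30,0],[38,12],[43,0]]
[[1,5],[3,4],[9,0],[24,12],[26,4],[30,0],[38,12],[43,0]]
[[1,5],[3,4],[9,0],[14,4],[16,0],[24,12],[26,4],[30,0],[38,12],[43,0]]
[[1,5],[3,4],[21,0],[24,12],[26,4],[30,0],[38,12],[43,0]]
[[1,5],[3,4],[21,0],[24,12],[26,4],[33,0],[38,12],[43,0]]
[[1,5],[3,4],[21,0],[24,12],[26,4],[33,0],[38,12],[43,0],[48,2],[50,0]]
[[1,5],[3,4],[21,0],[24,12],[26,11],[31,4],[33,0],[38,12],[43,0],[48,2],[50,0]]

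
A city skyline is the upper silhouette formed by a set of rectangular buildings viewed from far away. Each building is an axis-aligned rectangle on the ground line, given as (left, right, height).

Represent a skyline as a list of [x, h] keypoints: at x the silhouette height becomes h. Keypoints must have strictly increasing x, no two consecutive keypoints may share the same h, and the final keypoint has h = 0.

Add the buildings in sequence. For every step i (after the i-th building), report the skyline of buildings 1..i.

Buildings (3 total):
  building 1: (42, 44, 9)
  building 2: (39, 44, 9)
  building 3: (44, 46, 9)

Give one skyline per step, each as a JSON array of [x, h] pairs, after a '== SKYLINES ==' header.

== SKYLINES ==
[[42,9],[44,0]]
[[39,9],[44,0]]
[[39,9],[46,0]]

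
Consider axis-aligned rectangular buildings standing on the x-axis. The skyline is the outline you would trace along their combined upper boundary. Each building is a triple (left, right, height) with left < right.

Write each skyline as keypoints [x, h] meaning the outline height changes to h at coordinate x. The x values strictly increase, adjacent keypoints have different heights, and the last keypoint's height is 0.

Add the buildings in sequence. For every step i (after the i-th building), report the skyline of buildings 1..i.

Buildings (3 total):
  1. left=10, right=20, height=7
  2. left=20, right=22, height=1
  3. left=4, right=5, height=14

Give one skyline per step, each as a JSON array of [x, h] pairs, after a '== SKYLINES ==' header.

== SKYLINES ==
[[10,7],[20,0]]
[[10,7],[20,1],[22,0]]
[[4,14],[5,0],[10,7],[20,1],[22,0]]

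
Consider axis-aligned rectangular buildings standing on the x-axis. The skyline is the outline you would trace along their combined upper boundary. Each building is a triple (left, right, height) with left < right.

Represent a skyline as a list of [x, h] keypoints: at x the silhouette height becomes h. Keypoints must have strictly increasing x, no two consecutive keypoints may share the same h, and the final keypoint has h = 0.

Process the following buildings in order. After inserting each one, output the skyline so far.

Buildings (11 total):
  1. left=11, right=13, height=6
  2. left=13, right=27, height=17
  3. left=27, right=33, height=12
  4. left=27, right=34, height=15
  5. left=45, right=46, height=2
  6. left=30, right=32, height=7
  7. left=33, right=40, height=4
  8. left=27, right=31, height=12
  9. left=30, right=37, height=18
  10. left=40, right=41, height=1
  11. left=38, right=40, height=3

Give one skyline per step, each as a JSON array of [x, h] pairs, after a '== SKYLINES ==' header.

== SKYLINES ==
[[11,6],[13,0]]
[[11,6],[13,17],[27,0]]
[[11,6],[13,17],[27,12],[33,0]]
[[11,6],[13,17],[27,15],[34,0]]
[[11,6],[13,17],[27,15],[34,0],[45,2],[46,0]]
[[11,6],[13,17],[27,15],[34,0],[45,2],[46,0]]
[[11,6],[13,17],[27,15],[34,4],[40,0],[45,2],[46,0]]
[[11,6],[13,17],[27,15],[34,4],[40,0],[45,2],[46,0]]
[[11,6],[13,17],[27,15],[30,18],[37,4],[40,0],[45,2],[46,0]]
[[11,6],[13,17],[27,15],[30,18],[37,4],[40,1],[41,0],[45,2],[46,0]]
[[11,6],[13,17],[27,15],[30,18],[37,4],[40,1],[41,0],[45,2],[46,0]]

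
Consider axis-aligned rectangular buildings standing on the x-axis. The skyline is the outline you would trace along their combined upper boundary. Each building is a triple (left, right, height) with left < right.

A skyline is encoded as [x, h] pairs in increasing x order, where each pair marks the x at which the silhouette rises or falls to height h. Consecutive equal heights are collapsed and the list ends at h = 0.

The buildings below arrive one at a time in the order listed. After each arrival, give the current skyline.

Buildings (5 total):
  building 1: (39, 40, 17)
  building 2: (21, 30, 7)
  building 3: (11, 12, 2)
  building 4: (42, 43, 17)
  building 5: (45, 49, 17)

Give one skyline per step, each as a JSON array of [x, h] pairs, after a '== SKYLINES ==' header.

== SKYLINES ==
[[39,17],[40,0]]
[[21,7],[30,0],[39,17],[40,0]]
[[11,2],[12,0],[21,7],[30,0],[39,17],[40,0]]
[[11,2],[12,0],[21,7],[30,0],[39,17],[40,0],[42,17],[43,0]]
[[11,2],[12,0],[21,7],[30,0],[39,17],[40,0],[42,17],[43,0],[45,17],[49,0]]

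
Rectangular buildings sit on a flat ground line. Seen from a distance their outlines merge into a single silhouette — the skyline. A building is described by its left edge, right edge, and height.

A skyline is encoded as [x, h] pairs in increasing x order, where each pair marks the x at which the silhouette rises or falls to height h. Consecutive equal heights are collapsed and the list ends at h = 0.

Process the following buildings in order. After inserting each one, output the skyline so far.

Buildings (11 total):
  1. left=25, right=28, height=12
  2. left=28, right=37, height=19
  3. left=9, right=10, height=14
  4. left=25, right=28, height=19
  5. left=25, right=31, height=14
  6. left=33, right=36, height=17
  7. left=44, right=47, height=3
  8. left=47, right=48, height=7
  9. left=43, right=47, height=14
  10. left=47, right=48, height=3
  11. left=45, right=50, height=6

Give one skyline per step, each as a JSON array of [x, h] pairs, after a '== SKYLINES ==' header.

== SKYLINES ==
[[25,12],[28,0]]
[[25,12],[28,19],[37,0]]
[[9,14],[10,0],[25,12],[28,19],[37,0]]
[[9,14],[10,0],[25,19],[37,0]]
[[9,14],[10,0],[25,19],[37,0]]
[[9,14],[10,0],[25,19],[37,0]]
[[9,14],[10,0],[25,19],[37,0],[44,3],[47,0]]
[[9,14],[10,0],[25,19],[37,0],[44,3],[47,7],[48,0]]
[[9,14],[10,0],[25,19],[37,0],[43,14],[47,7],[48,0]]
[[9,14],[10,0],[25,19],[37,0],[43,14],[47,7],[48,0]]
[[9,14],[10,0],[25,19],[37,0],[43,14],[47,7],[48,6],[50,0]]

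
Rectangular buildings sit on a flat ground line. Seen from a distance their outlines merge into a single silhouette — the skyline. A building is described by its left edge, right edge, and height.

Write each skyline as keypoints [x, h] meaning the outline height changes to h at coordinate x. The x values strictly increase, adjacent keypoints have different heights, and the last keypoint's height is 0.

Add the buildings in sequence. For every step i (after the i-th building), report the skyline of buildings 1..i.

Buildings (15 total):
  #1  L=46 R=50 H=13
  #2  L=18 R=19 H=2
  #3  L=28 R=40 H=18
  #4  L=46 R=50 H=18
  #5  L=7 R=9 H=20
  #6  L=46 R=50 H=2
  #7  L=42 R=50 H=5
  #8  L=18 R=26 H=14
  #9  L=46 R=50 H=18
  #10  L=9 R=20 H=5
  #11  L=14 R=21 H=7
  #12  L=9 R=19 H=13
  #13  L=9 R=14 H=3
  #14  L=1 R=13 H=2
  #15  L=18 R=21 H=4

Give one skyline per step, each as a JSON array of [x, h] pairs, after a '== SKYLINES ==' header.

== SKYLINES ==
[[46,13],[50,0]]
[[18,2],[19,0],[46,13],[50,0]]
[[18,2],[19,0],[28,18],[40,0],[46,13],[50,0]]
[[18,2],[19,0],[28,18],[40,0],[46,18],[50,0]]
[[7,20],[9,0],[18,2],[19,0],[28,18],[40,0],[46,18],[50,0]]
[[7,20],[9,0],[18,2],[19,0],[28,18],[40,0],[46,18],[50,0]]
[[7,20],[9,0],[18,2],[19,0],[28,18],[40,0],[42,5],[46,18],[50,0]]
[[7,20],[9,0],[18,14],[26,0],[28,18],[40,0],[42,5],[46,18],[50,0]]
[[7,20],[9,0],[18,14],[26,0],[28,18],[40,0],[42,5],[46,18],[50,0]]
[[7,20],[9,5],[18,14],[26,0],[28,18],[40,0],[42,5],[46,18],[50,0]]
[[7,20],[9,5],[14,7],[18,14],[26,0],[28,18],[40,0],[42,5],[46,18],[50,0]]
[[7,20],[9,13],[18,14],[26,0],[28,18],[40,0],[42,5],[46,18],[50,0]]
[[7,20],[9,13],[18,14],[26,0],[28,18],[40,0],[42,5],[46,18],[50,0]]
[[1,2],[7,20],[9,13],[18,14],[26,0],[28,18],[40,0],[42,5],[46,18],[50,0]]
[[1,2],[7,20],[9,13],[18,14],[26,0],[28,18],[40,0],[42,5],[46,18],[50,0]]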